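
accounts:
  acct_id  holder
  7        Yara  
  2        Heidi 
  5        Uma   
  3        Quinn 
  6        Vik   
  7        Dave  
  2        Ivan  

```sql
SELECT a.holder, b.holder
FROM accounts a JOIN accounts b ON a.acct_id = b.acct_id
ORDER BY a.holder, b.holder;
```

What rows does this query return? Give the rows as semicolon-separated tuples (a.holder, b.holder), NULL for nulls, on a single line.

(Dave, Dave); (Dave, Yara); (Heidi, Heidi); (Heidi, Ivan); (Ivan, Heidi); (Ivan, Ivan); (Quinn, Quinn); (Uma, Uma); (Vik, Vik); (Yara, Dave); (Yara, Yara)

INNER JOIN keeps only pairs where the ON condition holds.
Matching on a.acct_id = b.acct_id.
Matched pairs: 11.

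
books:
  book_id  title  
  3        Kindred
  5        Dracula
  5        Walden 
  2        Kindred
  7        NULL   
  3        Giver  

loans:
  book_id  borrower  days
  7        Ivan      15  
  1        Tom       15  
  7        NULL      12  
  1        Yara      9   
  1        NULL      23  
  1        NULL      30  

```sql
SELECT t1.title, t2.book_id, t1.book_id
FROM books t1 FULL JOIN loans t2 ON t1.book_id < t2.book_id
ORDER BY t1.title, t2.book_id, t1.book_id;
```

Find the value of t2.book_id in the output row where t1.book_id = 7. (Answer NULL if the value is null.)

FULL OUTER JOIN keeps every row from both sides; unmatched rows get NULL for the other side's columns.
Matching on t1.book_id < t2.book_id.
- book_id=3: 2 matching t2 row(s), so 2 row(s) emitted.
- book_id=5: 2 matching t2 row(s), so 2 row(s) emitted.
- book_id=5: 2 matching t2 row(s), so 2 row(s) emitted.
- book_id=2: 2 matching t2 row(s), so 2 row(s) emitted.
- book_id=7: no t2 row matches, row kept with t2 columns NULL.
- book_id=3: 2 matching t2 row(s), so 2 row(s) emitted.
- 4 t2 row(s) had no t1 match → kept, t1 columns NULL.

NULL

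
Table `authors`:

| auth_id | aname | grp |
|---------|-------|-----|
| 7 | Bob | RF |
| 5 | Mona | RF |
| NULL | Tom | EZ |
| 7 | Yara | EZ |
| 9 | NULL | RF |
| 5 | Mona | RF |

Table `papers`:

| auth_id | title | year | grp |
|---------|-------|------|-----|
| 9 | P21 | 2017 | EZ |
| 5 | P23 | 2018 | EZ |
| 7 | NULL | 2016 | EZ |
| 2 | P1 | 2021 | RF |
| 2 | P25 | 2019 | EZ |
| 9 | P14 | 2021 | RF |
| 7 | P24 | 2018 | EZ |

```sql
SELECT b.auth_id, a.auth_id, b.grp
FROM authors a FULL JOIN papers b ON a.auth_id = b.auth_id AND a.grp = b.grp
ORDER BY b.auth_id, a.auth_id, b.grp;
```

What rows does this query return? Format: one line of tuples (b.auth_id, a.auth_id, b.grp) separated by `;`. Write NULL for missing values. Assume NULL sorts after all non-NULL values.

(2, NULL, EZ); (2, NULL, RF); (5, NULL, EZ); (7, 7, EZ); (7, 7, EZ); (9, 9, RF); (9, NULL, EZ); (NULL, 5, NULL); (NULL, 5, NULL); (NULL, 7, NULL); (NULL, NULL, NULL)

FULL OUTER JOIN keeps every row from both sides; unmatched rows get NULL for the other side's columns.
Matching on a.auth_id = b.auth_id AND a.grp = b.grp. A NULL in a compared column never satisfies the condition.
- a[0] auth_id=7, grp=RF → no match; kept with NULLs on the b side.
- a[1] auth_id=5, grp=RF → no match; kept with NULLs on the b side.
- a[2] auth_id=NULL, grp=EZ → no match; kept with NULLs on the b side.
- a[3] auth_id=7, grp=EZ → 2 match(es) in b → 2 row(s).
- a[4] auth_id=9, grp=RF → 1 match(es) in b → 1 row(s).
- a[5] auth_id=5, grp=RF → no match; kept with NULLs on the b side.
- plus 4 unmatched b row(s), each kept with NULL a columns.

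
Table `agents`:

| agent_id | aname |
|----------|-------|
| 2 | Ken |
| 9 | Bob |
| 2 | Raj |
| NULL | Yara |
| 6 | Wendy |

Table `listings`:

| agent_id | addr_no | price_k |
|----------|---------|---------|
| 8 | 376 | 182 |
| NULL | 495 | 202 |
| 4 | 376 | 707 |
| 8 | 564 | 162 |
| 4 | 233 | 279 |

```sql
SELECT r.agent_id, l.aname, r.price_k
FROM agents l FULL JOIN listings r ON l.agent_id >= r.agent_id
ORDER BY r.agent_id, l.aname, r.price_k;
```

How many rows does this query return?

10

FULL OUTER JOIN keeps every row from both sides; unmatched rows get NULL for the other side's columns.
Matching on l.agent_id >= r.agent_id. A NULL in a compared column never satisfies the condition.
- l (agent_id=2) has no partner → padded with NULL.
- l (agent_id=9) pairs with 4 row(s) of r.
- l (agent_id=2) has no partner → padded with NULL.
- l (agent_id=NULL) has no partner → padded with NULL.
- l (agent_id=6) pairs with 2 row(s) of r.
- 1 row(s) from r found no l partner → padded with NULL.
Total: 6 matched + 4 padded = 10 rows.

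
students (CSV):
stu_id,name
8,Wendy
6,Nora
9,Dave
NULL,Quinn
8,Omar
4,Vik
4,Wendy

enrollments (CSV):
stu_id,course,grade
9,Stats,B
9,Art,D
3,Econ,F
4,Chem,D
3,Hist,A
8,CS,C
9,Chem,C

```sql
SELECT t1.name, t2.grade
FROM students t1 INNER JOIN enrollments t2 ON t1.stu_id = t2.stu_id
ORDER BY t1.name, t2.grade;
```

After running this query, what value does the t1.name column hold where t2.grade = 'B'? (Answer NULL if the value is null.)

INNER JOIN keeps only pairs where the ON condition holds.
Matching on t1.stu_id = t2.stu_id. A NULL in a compared column never satisfies the condition.
- t1[0] stu_id=8 → 1 match(es) in t2 → 1 row(s).
- t1[1] stu_id=6 → no match; dropped.
- t1[2] stu_id=9 → 3 match(es) in t2 → 3 row(s).
- t1[3] stu_id=NULL → no match; dropped.
- t1[4] stu_id=8 → 1 match(es) in t2 → 1 row(s).
- t1[5] stu_id=4 → 1 match(es) in t2 → 1 row(s).
- t1[6] stu_id=4 → 1 match(es) in t2 → 1 row(s).

Dave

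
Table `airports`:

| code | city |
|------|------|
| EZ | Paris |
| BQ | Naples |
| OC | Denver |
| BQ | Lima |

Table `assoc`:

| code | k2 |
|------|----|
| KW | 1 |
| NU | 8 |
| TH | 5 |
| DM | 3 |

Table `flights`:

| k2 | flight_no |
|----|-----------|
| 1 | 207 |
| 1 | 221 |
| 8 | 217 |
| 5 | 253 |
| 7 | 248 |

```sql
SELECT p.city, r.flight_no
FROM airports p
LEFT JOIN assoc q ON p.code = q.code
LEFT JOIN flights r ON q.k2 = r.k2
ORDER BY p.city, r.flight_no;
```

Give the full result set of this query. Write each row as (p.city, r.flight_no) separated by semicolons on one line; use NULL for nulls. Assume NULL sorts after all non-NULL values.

Joins associate left-to-right: airports LEFT JOIN assoc on code gives 4 intermediate row(s).
Then LEFT JOIN `flights r` on k2: each of those 4 rows is kept; rows whose q.k2 has no match in r get NULL for r's columns.

(Denver, NULL); (Lima, NULL); (Naples, NULL); (Paris, NULL)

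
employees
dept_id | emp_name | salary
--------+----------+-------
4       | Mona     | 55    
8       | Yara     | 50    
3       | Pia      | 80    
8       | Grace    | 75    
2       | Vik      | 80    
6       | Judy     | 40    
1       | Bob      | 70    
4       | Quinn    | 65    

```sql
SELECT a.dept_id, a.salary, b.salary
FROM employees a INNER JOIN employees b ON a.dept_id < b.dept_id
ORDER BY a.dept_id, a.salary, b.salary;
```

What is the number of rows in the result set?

INNER JOIN keeps only pairs where the ON condition holds.
Matching on a.dept_id < b.dept_id.
Matched pairs: 26.
Total: 26 rows.

26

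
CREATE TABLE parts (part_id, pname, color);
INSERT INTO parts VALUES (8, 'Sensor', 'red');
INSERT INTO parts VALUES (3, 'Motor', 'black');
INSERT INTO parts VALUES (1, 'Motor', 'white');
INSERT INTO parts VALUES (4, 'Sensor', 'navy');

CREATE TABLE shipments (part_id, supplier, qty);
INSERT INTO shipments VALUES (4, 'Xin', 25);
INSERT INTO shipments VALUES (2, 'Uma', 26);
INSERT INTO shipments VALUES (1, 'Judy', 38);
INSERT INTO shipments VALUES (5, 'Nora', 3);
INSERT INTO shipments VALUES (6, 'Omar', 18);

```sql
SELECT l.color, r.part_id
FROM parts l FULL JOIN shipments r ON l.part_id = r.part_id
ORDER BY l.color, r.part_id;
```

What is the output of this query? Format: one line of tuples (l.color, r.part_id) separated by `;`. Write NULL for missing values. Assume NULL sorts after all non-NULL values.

FULL OUTER JOIN keeps every row from both sides; unmatched rows get NULL for the other side's columns.
Matching on l.part_id = r.part_id.
- l row (part_id=8): no match → kept, r columns NULL.
- l row (part_id=3): no match → kept, r columns NULL.
- l row (part_id=1): matches 1 r row(s) → 1 output row(s).
- l row (part_id=4): matches 1 r row(s) → 1 output row(s).
- 3 r row(s) had no l match → kept, l columns NULL.
After projecting and ordering:
l.color | r.part_id
black | NULL
navy | 4
red | NULL
white | 1
NULL | 2
NULL | 5
NULL | 6

(black, NULL); (navy, 4); (red, NULL); (white, 1); (NULL, 2); (NULL, 5); (NULL, 6)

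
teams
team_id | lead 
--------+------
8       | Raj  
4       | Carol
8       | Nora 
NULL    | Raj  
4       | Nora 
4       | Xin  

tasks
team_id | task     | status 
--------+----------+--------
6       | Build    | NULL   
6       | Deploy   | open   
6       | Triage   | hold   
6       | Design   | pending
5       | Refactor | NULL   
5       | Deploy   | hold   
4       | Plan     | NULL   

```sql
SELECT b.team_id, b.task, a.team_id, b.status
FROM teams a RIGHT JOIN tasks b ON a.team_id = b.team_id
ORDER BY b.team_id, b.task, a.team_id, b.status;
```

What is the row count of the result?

9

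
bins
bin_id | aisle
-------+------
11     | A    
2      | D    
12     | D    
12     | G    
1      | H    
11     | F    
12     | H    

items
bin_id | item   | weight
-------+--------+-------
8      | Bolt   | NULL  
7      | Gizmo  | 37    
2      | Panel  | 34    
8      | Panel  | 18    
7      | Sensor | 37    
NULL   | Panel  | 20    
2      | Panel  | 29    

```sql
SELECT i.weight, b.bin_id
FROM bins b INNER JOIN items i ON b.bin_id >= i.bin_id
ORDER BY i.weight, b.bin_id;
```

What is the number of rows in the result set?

INNER JOIN keeps only pairs where the ON condition holds.
Matching on b.bin_id >= i.bin_id. A NULL in a compared column never satisfies the condition.
Matched pairs: 32.
Total: 32 rows.

32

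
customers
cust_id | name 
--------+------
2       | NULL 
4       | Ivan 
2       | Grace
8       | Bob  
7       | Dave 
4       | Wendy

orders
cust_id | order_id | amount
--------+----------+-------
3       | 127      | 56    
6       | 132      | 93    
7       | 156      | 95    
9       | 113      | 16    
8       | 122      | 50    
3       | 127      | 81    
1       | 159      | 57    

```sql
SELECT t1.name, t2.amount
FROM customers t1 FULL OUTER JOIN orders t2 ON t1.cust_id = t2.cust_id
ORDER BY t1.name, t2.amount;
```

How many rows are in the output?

11

FULL OUTER JOIN keeps every row from both sides; unmatched rows get NULL for the other side's columns.
Matching on t1.cust_id = t2.cust_id.
- t1 (cust_id=2) has no partner → padded with NULL.
- t1 (cust_id=4) has no partner → padded with NULL.
- t1 (cust_id=2) has no partner → padded with NULL.
- t1 (cust_id=8) pairs with 1 row(s) of t2.
- t1 (cust_id=7) pairs with 1 row(s) of t2.
- t1 (cust_id=4) has no partner → padded with NULL.
- plus 5 unmatched t2 row(s), each kept with NULL t1 columns.
Total: 2 matched + 9 padded = 11 rows.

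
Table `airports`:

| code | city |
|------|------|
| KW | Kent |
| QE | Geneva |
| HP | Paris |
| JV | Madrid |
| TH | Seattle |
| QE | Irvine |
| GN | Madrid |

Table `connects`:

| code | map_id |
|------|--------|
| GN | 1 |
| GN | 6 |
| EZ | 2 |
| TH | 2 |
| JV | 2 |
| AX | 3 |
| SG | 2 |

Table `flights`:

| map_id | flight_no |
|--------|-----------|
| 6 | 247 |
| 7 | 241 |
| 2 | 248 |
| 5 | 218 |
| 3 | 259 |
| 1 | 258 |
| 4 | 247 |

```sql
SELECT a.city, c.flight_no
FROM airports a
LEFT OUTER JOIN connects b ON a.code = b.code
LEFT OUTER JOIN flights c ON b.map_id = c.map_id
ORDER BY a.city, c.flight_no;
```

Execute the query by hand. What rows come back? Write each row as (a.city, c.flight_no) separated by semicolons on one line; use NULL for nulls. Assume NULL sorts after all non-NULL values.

(Geneva, NULL); (Irvine, NULL); (Kent, NULL); (Madrid, 247); (Madrid, 248); (Madrid, 258); (Paris, NULL); (Seattle, 248)

Step 1 — a LEFT JOIN b on code → 8 row(s).
Then LEFT JOIN `flights c` on map_id: each of those 8 rows is kept; rows whose b.map_id has no match in c get NULL for c's columns.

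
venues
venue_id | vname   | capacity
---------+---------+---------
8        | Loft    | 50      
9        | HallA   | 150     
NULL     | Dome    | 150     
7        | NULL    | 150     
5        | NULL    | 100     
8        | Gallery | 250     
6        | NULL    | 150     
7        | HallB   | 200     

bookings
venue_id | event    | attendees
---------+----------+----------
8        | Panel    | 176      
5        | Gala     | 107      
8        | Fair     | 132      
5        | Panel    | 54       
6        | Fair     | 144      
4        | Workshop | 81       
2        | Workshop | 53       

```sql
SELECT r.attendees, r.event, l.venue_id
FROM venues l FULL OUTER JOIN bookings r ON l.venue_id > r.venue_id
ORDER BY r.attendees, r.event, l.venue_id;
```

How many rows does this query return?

34

FULL OUTER JOIN keeps every row from both sides; unmatched rows get NULL for the other side's columns.
Matching on l.venue_id > r.venue_id. A NULL in a compared column never satisfies the condition.
- l[0] venue_id=8 → 5 match(es) in r → 5 row(s).
- l[1] venue_id=9 → 7 match(es) in r → 7 row(s).
- l[2] venue_id=NULL → no match; kept with NULLs on the r side.
- l[3] venue_id=7 → 5 match(es) in r → 5 row(s).
- l[4] venue_id=5 → 2 match(es) in r → 2 row(s).
- l[5] venue_id=8 → 5 match(es) in r → 5 row(s).
- l[6] venue_id=6 → 4 match(es) in r → 4 row(s).
- l[7] venue_id=7 → 5 match(es) in r → 5 row(s).
Total: 33 matched + 1 padded = 34 rows.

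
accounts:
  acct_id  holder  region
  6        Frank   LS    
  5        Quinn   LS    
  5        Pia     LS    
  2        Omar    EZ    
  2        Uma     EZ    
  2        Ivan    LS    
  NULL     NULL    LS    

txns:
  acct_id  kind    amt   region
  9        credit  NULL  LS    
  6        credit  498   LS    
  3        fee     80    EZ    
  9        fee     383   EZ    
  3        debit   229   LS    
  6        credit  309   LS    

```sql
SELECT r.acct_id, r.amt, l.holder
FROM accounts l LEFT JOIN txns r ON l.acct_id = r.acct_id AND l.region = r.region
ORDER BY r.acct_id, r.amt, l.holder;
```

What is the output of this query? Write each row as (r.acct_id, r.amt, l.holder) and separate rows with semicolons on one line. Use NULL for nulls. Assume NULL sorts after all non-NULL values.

LEFT JOIN keeps every row from `accounts`; unmatched rows get NULL for `txns`'s columns.
Matching on l.acct_id = r.acct_id AND l.region = r.region. A NULL in a compared column never satisfies the condition.
- acct_id=6, region=LS: 2 matching r row(s), so 2 row(s) emitted.
- acct_id=5, region=LS: no r row matches, row kept with r columns NULL.
- acct_id=5, region=LS: no r row matches, row kept with r columns NULL.
- acct_id=2, region=EZ: no r row matches, row kept with r columns NULL.
- acct_id=2, region=EZ: no r row matches, row kept with r columns NULL.
- acct_id=2, region=LS: no r row matches, row kept with r columns NULL.
- acct_id=NULL, region=LS: no r row matches, row kept with r columns NULL.
After projecting and ordering:
r.acct_id | r.amt | l.holder
6 | 309 | Frank
6 | 498 | Frank
NULL | NULL | Ivan
NULL | NULL | Omar
NULL | NULL | Pia
NULL | NULL | Quinn
NULL | NULL | Uma
NULL | NULL | NULL

(6, 309, Frank); (6, 498, Frank); (NULL, NULL, Ivan); (NULL, NULL, Omar); (NULL, NULL, Pia); (NULL, NULL, Quinn); (NULL, NULL, Uma); (NULL, NULL, NULL)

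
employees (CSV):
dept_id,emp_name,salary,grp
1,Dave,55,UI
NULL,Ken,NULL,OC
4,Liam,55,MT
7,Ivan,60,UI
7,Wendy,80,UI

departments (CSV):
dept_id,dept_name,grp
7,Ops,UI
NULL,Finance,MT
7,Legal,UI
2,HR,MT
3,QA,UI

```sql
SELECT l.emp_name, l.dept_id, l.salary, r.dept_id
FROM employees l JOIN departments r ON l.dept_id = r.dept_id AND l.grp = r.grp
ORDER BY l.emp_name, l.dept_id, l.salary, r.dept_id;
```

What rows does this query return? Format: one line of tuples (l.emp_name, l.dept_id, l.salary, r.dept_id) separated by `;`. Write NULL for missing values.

(Ivan, 7, 60, 7); (Ivan, 7, 60, 7); (Wendy, 7, 80, 7); (Wendy, 7, 80, 7)

INNER JOIN keeps only pairs where the ON condition holds.
Matching on l.dept_id = r.dept_id AND l.grp = r.grp. A NULL in a compared column never satisfies the condition.
Matched pairs: 4.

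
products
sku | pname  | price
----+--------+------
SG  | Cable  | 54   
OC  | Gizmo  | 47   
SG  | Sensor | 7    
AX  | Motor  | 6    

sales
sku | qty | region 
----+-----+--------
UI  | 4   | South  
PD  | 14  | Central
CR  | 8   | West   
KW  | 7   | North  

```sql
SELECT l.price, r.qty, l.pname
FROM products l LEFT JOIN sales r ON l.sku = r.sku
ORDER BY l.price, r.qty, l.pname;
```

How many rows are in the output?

4

LEFT JOIN keeps every row from `products`; unmatched rows get NULL for `sales`'s columns.
Matching on l.sku = r.sku.
Matched pairs: 0; unmatched l rows kept: 4.
Total: 0 matched + 4 padded = 4 rows.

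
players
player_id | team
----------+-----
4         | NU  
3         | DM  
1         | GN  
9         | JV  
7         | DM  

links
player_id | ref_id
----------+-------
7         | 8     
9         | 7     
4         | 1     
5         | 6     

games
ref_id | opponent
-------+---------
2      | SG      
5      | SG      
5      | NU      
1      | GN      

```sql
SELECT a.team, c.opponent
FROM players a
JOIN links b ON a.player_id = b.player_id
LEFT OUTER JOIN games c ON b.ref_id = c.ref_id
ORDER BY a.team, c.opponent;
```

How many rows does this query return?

Step 1 — a INNER JOIN b on player_id → 3 row(s).
Then LEFT JOIN `games c` on ref_id: each of those 3 rows is kept; rows whose b.ref_id has no match in c get NULL for c's columns.
Result: 3 row(s).

3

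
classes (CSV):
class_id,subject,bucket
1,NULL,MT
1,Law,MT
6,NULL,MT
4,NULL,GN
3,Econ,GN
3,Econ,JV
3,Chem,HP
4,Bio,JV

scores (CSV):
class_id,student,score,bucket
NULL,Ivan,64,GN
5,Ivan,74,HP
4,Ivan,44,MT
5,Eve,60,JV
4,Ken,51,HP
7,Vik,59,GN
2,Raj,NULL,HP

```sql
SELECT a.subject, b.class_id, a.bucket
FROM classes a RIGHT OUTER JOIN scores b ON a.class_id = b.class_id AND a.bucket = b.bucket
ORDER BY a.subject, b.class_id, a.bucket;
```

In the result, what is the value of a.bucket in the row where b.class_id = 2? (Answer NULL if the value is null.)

RIGHT JOIN keeps every row from `scores`; unmatched rows get NULL for `classes`'s columns.
Matching on a.class_id = b.class_id AND a.bucket = b.bucket. A NULL in a compared column never satisfies the condition.
- a row (class_id=1, bucket=MT): no match.
- a row (class_id=1, bucket=MT): no match.
- a row (class_id=6, bucket=MT): no match.
- a row (class_id=4, bucket=GN): no match.
- a row (class_id=3, bucket=GN): no match.
- a row (class_id=3, bucket=JV): no match.
- a row (class_id=3, bucket=HP): no match.
- a row (class_id=4, bucket=JV): no match.
- 7 row(s) from b found no a partner → padded with NULL.

NULL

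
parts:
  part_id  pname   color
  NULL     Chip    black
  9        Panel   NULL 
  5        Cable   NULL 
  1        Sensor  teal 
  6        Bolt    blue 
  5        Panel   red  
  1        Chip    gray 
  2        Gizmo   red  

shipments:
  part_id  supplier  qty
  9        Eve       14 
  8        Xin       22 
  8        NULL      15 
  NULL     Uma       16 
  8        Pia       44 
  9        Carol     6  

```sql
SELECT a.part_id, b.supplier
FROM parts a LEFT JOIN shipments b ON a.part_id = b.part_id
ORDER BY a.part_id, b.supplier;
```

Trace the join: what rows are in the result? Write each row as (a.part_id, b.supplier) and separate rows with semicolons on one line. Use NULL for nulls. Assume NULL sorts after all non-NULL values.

(1, NULL); (1, NULL); (2, NULL); (5, NULL); (5, NULL); (6, NULL); (9, Carol); (9, Eve); (NULL, NULL)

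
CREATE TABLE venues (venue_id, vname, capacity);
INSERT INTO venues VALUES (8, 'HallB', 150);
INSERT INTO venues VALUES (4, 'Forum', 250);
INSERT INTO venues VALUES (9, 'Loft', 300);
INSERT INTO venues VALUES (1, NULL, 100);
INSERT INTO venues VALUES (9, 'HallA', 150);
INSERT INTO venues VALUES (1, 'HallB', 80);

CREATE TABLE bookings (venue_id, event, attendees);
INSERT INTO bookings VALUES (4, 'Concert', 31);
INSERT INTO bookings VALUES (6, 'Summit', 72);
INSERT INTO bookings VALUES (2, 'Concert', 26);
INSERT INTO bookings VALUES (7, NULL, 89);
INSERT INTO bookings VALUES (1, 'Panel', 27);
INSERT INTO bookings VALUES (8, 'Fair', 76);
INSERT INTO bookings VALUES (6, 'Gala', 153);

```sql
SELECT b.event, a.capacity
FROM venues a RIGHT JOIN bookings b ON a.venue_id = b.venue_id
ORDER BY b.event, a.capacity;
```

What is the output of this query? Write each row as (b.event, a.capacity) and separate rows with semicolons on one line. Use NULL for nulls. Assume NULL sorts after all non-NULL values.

RIGHT JOIN keeps every row from `bookings`; unmatched rows get NULL for `venues`'s columns.
Matching on a.venue_id = b.venue_id.
- a row (venue_id=8): matches 1 b row(s) → 1 output row(s).
- a row (venue_id=4): matches 1 b row(s) → 1 output row(s).
- a row (venue_id=9): no match.
- a row (venue_id=1): matches 1 b row(s) → 1 output row(s).
- a row (venue_id=9): no match.
- a row (venue_id=1): matches 1 b row(s) → 1 output row(s).
- 4 row(s) from b found no a partner → padded with NULL.
After projecting and ordering:
b.event | a.capacity
Concert | 250
Concert | NULL
Fair | 150
Gala | NULL
Panel | 80
Panel | 100
Summit | NULL
NULL | NULL

(Concert, 250); (Concert, NULL); (Fair, 150); (Gala, NULL); (Panel, 80); (Panel, 100); (Summit, NULL); (NULL, NULL)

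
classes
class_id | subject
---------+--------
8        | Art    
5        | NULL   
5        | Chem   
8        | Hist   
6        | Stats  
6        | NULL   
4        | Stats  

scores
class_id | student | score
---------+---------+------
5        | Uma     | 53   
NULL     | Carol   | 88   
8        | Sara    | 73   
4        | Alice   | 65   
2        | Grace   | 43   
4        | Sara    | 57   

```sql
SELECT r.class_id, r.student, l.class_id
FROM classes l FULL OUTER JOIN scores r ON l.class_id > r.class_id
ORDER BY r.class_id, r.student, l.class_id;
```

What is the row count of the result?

25

FULL OUTER JOIN keeps every row from both sides; unmatched rows get NULL for the other side's columns.
Matching on l.class_id > r.class_id. A NULL in a compared column never satisfies the condition.
Matched pairs: 23; unmatched l rows kept: 0; unmatched r rows kept: 2.
Total: 23 matched + 2 padded = 25 rows.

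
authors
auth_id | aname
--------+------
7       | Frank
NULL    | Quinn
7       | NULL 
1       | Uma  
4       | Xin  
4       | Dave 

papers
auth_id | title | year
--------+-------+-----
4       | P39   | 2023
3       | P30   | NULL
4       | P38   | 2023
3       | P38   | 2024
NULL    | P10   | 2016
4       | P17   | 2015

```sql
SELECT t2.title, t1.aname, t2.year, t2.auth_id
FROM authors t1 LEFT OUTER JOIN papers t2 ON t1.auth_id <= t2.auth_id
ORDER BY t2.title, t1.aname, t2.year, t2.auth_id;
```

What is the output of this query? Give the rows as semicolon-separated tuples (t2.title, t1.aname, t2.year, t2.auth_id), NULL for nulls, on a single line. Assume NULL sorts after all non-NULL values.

(P17, Dave, 2015, 4); (P17, Uma, 2015, 4); (P17, Xin, 2015, 4); (P30, Uma, NULL, 3); (P38, Dave, 2023, 4); (P38, Uma, 2023, 4); (P38, Uma, 2024, 3); (P38, Xin, 2023, 4); (P39, Dave, 2023, 4); (P39, Uma, 2023, 4); (P39, Xin, 2023, 4); (NULL, Frank, NULL, NULL); (NULL, Quinn, NULL, NULL); (NULL, NULL, NULL, NULL)

LEFT JOIN keeps every row from `authors`; unmatched rows get NULL for `papers`'s columns.
Matching on t1.auth_id <= t2.auth_id. A NULL in a compared column never satisfies the condition.
- t1 (auth_id=7) has no partner → padded with NULL.
- t1 (auth_id=NULL) has no partner → padded with NULL.
- t1 (auth_id=7) has no partner → padded with NULL.
- t1 (auth_id=1) pairs with 5 row(s) of t2.
- t1 (auth_id=4) pairs with 3 row(s) of t2.
- t1 (auth_id=4) pairs with 3 row(s) of t2.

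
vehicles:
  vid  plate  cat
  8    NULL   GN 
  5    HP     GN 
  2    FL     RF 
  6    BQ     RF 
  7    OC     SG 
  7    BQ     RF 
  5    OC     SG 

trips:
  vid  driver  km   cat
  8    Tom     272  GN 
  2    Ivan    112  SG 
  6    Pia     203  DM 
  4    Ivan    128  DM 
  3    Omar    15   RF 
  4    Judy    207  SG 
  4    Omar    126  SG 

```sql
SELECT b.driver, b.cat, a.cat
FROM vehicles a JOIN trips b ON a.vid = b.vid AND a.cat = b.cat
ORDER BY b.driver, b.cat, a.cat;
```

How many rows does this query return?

INNER JOIN keeps only pairs where the ON condition holds.
Matching on a.vid = b.vid AND a.cat = b.cat.
- a[0] vid=8, cat=GN → 1 match(es) in b → 1 row(s).
- a[1] vid=5, cat=GN → no match; dropped.
- a[2] vid=2, cat=RF → no match; dropped.
- a[3] vid=6, cat=RF → no match; dropped.
- a[4] vid=7, cat=SG → no match; dropped.
- a[5] vid=7, cat=RF → no match; dropped.
- a[6] vid=5, cat=SG → no match; dropped.
Total: 1 rows.

1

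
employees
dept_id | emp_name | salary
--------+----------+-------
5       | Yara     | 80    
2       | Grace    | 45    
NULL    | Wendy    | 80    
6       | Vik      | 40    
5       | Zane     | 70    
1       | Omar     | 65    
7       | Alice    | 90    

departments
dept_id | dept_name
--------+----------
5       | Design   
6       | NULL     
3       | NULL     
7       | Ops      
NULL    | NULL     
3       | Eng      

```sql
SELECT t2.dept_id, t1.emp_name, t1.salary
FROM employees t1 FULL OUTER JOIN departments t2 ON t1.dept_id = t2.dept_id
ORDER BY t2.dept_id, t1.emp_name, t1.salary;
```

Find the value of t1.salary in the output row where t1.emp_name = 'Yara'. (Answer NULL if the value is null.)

FULL OUTER JOIN keeps every row from both sides; unmatched rows get NULL for the other side's columns.
Matching on t1.dept_id = t2.dept_id. A NULL in a compared column never satisfies the condition.
- t1 row (dept_id=5): matches 1 t2 row(s) → 1 output row(s).
- t1 row (dept_id=2): no match → kept, t2 columns NULL.
- t1 row (dept_id=NULL): no match → kept, t2 columns NULL.
- t1 row (dept_id=6): matches 1 t2 row(s) → 1 output row(s).
- t1 row (dept_id=5): matches 1 t2 row(s) → 1 output row(s).
- t1 row (dept_id=1): no match → kept, t2 columns NULL.
- t1 row (dept_id=7): matches 1 t2 row(s) → 1 output row(s).
- plus 3 unmatched t2 row(s), each kept with NULL t1 columns.

80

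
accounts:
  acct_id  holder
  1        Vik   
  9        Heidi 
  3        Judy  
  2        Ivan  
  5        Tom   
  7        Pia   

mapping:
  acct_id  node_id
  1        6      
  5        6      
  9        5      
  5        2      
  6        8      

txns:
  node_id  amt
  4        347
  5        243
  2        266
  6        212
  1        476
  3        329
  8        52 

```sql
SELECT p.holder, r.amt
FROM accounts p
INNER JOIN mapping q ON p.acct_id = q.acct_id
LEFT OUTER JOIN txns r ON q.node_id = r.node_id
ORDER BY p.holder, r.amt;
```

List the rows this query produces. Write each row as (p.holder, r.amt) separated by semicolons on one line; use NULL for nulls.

(Heidi, 243); (Tom, 212); (Tom, 266); (Vik, 212)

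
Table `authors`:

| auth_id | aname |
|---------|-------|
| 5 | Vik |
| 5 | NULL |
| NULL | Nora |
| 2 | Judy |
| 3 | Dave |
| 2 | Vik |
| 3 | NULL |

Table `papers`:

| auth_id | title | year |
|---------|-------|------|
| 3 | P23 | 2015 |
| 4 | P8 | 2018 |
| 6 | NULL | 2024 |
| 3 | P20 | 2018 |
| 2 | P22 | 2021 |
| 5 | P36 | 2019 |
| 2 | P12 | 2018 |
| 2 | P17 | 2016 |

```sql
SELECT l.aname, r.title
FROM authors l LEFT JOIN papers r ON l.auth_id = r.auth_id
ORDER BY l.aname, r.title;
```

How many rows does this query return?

13

LEFT JOIN keeps every row from `authors`; unmatched rows get NULL for `papers`'s columns.
Matching on l.auth_id = r.auth_id. A NULL in a compared column never satisfies the condition.
Matched pairs: 12; unmatched l rows kept: 1.
Total: 12 matched + 1 padded = 13 rows.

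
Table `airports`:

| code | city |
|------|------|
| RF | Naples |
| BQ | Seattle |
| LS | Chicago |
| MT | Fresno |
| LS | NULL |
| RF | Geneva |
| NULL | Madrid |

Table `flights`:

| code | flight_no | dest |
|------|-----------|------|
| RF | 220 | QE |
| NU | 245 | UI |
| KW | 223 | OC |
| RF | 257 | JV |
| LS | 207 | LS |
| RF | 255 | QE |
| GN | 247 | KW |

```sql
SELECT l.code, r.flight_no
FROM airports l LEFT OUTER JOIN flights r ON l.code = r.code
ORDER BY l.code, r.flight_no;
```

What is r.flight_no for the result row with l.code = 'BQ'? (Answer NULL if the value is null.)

NULL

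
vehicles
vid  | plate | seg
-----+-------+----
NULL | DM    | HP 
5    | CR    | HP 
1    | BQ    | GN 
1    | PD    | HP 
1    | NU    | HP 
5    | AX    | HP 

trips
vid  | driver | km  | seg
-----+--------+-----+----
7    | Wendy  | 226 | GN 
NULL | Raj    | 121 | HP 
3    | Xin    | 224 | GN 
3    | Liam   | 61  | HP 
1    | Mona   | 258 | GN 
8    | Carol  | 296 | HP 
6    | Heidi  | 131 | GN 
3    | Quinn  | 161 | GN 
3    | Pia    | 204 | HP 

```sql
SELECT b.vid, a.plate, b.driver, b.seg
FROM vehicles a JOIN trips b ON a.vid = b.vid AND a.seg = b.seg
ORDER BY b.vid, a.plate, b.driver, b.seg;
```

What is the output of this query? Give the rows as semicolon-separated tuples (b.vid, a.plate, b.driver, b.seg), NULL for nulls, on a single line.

INNER JOIN keeps only pairs where the ON condition holds.
Matching on a.vid = b.vid AND a.seg = b.seg. A NULL in a compared column never satisfies the condition.
- a row (vid=NULL, seg=HP): no match → dropped.
- a row (vid=5, seg=HP): no match → dropped.
- a row (vid=1, seg=GN): matches 1 b row(s) → 1 output row(s).
- a row (vid=1, seg=HP): no match → dropped.
- a row (vid=1, seg=HP): no match → dropped.
- a row (vid=5, seg=HP): no match → dropped.
After projecting and ordering:
b.vid | a.plate | b.driver | b.seg
1 | BQ | Mona | GN

(1, BQ, Mona, GN)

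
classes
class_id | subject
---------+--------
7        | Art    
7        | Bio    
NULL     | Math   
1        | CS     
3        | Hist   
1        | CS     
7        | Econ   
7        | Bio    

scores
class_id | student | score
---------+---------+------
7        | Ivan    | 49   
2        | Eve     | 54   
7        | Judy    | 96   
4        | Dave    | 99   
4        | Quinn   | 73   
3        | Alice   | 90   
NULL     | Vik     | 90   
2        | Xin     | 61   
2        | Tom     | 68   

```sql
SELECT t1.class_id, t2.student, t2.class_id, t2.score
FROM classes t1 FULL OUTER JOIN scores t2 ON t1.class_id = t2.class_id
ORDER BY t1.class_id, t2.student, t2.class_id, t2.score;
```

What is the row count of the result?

FULL OUTER JOIN keeps every row from both sides; unmatched rows get NULL for the other side's columns.
Matching on t1.class_id = t2.class_id. A NULL in a compared column never satisfies the condition.
Matched pairs: 9; unmatched t1 rows kept: 3; unmatched t2 rows kept: 6.
Total: 9 matched + 9 padded = 18 rows.

18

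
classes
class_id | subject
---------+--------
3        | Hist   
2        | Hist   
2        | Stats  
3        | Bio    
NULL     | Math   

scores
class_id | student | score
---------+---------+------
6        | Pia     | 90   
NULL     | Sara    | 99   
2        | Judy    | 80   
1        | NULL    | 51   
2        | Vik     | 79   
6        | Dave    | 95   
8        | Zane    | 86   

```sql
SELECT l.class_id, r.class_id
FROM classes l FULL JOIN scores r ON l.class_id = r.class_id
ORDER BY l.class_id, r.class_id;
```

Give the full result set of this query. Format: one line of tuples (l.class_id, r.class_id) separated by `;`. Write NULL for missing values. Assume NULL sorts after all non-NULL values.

FULL OUTER JOIN keeps every row from both sides; unmatched rows get NULL for the other side's columns.
Matching on l.class_id = r.class_id. A NULL in a compared column never satisfies the condition.
- l row (class_id=3): no match → kept, r columns NULL.
- l row (class_id=2): matches 2 r row(s) → 2 output row(s).
- l row (class_id=2): matches 2 r row(s) → 2 output row(s).
- l row (class_id=3): no match → kept, r columns NULL.
- l row (class_id=NULL): no match → kept, r columns NULL.
- 5 row(s) from r found no l partner → padded with NULL.

(2, 2); (2, 2); (2, 2); (2, 2); (3, NULL); (3, NULL); (NULL, 1); (NULL, 6); (NULL, 6); (NULL, 8); (NULL, NULL); (NULL, NULL)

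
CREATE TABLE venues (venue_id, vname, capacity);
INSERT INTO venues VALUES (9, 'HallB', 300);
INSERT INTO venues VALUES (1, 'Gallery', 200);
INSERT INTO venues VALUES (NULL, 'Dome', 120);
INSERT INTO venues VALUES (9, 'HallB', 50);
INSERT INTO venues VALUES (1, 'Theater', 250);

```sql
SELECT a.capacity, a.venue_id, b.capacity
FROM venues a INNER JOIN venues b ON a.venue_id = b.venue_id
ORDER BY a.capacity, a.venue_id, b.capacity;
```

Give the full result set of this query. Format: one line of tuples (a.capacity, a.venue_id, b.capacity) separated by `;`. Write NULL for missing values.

(50, 9, 50); (50, 9, 300); (200, 1, 200); (200, 1, 250); (250, 1, 200); (250, 1, 250); (300, 9, 50); (300, 9, 300)

INNER JOIN keeps only pairs where the ON condition holds.
Matching on a.venue_id = b.venue_id. A NULL in a compared column never satisfies the condition.
- venue_id=9: 2 matching b row(s), so 2 row(s) emitted.
- venue_id=1: 2 matching b row(s), so 2 row(s) emitted.
- venue_id=NULL: no matching b row, dropped.
- venue_id=9: 2 matching b row(s), so 2 row(s) emitted.
- venue_id=1: 2 matching b row(s), so 2 row(s) emitted.
After projecting and ordering:
a.capacity | a.venue_id | b.capacity
50 | 9 | 50
50 | 9 | 300
200 | 1 | 200
200 | 1 | 250
250 | 1 | 200
250 | 1 | 250
300 | 9 | 50
300 | 9 | 300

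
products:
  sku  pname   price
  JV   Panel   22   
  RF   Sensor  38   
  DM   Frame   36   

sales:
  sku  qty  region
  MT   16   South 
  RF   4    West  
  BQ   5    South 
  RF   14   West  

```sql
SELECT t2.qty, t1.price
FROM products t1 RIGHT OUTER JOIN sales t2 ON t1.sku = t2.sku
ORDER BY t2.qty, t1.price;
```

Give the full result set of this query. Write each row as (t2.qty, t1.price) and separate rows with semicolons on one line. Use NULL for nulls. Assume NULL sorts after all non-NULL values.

(4, 38); (5, NULL); (14, 38); (16, NULL)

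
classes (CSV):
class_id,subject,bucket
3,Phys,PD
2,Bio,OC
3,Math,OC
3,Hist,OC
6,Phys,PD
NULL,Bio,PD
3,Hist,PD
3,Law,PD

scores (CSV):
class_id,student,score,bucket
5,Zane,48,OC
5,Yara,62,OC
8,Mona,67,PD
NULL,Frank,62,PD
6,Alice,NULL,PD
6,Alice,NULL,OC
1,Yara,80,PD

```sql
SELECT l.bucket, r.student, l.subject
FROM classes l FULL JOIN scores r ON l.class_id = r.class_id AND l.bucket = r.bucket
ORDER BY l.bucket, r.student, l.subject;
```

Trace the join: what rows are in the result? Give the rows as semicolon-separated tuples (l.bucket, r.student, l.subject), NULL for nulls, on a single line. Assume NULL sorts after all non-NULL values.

(OC, NULL, Bio); (OC, NULL, Hist); (OC, NULL, Math); (PD, Alice, Phys); (PD, NULL, Bio); (PD, NULL, Hist); (PD, NULL, Law); (PD, NULL, Phys); (NULL, Alice, NULL); (NULL, Frank, NULL); (NULL, Mona, NULL); (NULL, Yara, NULL); (NULL, Yara, NULL); (NULL, Zane, NULL)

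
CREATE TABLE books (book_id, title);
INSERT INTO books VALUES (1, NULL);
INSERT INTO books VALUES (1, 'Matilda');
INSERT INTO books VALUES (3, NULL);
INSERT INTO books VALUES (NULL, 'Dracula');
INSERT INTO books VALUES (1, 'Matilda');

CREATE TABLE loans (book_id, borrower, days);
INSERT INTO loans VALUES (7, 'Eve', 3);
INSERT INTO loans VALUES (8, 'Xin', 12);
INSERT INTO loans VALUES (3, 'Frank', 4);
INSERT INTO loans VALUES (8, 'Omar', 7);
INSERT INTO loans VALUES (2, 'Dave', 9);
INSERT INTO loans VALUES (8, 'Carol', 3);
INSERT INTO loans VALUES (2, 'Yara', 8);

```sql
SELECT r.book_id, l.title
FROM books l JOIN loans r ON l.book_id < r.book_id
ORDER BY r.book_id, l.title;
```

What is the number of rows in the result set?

25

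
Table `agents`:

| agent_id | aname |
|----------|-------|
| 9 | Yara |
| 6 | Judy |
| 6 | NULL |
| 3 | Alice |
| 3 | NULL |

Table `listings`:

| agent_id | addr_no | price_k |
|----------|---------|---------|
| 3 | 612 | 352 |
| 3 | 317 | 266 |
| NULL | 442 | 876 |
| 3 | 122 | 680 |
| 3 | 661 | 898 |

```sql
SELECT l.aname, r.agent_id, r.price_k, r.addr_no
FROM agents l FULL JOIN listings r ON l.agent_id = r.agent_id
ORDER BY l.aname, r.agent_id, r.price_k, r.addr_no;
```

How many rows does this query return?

12

FULL OUTER JOIN keeps every row from both sides; unmatched rows get NULL for the other side's columns.
Matching on l.agent_id = r.agent_id. A NULL in a compared column never satisfies the condition.
- l (agent_id=9) has no partner → padded with NULL.
- l (agent_id=6) has no partner → padded with NULL.
- l (agent_id=6) has no partner → padded with NULL.
- l (agent_id=3) pairs with 4 row(s) of r.
- l (agent_id=3) pairs with 4 row(s) of r.
- 1 r row(s) had no l match → kept, l columns NULL.
Total: 8 matched + 4 padded = 12 rows.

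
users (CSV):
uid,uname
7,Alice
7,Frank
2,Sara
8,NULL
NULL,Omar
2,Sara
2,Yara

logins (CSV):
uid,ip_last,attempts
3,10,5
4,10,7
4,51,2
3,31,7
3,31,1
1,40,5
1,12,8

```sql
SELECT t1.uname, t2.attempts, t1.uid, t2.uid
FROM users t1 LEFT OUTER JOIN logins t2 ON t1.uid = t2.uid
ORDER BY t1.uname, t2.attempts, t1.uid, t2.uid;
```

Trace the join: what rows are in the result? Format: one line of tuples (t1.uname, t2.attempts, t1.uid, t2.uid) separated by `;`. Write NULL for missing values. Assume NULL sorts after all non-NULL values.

LEFT JOIN keeps every row from `users`; unmatched rows get NULL for `logins`'s columns.
Matching on t1.uid = t2.uid. A NULL in a compared column never satisfies the condition.
Matched pairs: 0; unmatched t1 rows kept: 7.

(Alice, NULL, 7, NULL); (Frank, NULL, 7, NULL); (Omar, NULL, NULL, NULL); (Sara, NULL, 2, NULL); (Sara, NULL, 2, NULL); (Yara, NULL, 2, NULL); (NULL, NULL, 8, NULL)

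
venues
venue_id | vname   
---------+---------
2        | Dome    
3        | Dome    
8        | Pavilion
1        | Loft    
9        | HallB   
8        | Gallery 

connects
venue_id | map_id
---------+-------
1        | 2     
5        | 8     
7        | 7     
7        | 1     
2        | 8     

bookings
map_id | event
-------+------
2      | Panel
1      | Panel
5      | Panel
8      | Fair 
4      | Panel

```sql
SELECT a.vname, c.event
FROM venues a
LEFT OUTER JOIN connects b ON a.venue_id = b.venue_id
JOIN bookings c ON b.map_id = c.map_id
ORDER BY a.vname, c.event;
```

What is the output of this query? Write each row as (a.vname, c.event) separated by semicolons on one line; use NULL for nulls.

(Dome, Fair); (Loft, Panel)

Evaluate left to right. First `venues a LEFT JOIN connects b` on venue_id: 6 row(s).
Then INNER JOIN `bookings c` on map_id: keep only rows whose b.map_id appears in c.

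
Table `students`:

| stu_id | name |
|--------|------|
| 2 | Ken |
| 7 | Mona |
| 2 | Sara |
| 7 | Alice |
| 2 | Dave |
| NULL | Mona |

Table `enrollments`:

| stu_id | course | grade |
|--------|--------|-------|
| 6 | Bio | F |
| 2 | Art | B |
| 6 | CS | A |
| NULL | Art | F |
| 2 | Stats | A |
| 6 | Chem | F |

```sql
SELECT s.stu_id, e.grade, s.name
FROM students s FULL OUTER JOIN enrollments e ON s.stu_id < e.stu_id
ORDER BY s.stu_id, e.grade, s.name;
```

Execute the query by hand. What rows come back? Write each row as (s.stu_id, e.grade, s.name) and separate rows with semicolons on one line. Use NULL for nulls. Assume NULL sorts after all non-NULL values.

(2, A, Dave); (2, A, Ken); (2, A, Sara); (2, F, Dave); (2, F, Dave); (2, F, Ken); (2, F, Ken); (2, F, Sara); (2, F, Sara); (7, NULL, Alice); (7, NULL, Mona); (NULL, A, NULL); (NULL, B, NULL); (NULL, F, NULL); (NULL, NULL, Mona)

FULL OUTER JOIN keeps every row from both sides; unmatched rows get NULL for the other side's columns.
Matching on s.stu_id < e.stu_id. A NULL in a compared column never satisfies the condition.
Matched pairs: 9; unmatched s rows kept: 3; unmatched e rows kept: 3.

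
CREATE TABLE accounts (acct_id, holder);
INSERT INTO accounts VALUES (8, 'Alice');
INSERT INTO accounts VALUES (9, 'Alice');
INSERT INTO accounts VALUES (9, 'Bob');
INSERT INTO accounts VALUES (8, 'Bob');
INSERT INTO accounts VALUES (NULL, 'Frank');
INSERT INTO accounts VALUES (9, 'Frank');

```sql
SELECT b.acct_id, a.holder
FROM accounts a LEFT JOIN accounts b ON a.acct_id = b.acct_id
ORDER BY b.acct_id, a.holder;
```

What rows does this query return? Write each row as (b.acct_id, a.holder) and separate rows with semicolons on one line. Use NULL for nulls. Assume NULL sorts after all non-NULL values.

(8, Alice); (8, Alice); (8, Bob); (8, Bob); (9, Alice); (9, Alice); (9, Alice); (9, Bob); (9, Bob); (9, Bob); (9, Frank); (9, Frank); (9, Frank); (NULL, Frank)

LEFT JOIN keeps every row from `accounts a`; unmatched rows get NULL for `accounts b`'s columns.
Matching on a.acct_id = b.acct_id. A NULL in a compared column never satisfies the condition.
- a (acct_id=8) pairs with 2 row(s) of b.
- a (acct_id=9) pairs with 3 row(s) of b.
- a (acct_id=9) pairs with 3 row(s) of b.
- a (acct_id=8) pairs with 2 row(s) of b.
- a (acct_id=NULL) has no partner → padded with NULL.
- a (acct_id=9) pairs with 3 row(s) of b.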